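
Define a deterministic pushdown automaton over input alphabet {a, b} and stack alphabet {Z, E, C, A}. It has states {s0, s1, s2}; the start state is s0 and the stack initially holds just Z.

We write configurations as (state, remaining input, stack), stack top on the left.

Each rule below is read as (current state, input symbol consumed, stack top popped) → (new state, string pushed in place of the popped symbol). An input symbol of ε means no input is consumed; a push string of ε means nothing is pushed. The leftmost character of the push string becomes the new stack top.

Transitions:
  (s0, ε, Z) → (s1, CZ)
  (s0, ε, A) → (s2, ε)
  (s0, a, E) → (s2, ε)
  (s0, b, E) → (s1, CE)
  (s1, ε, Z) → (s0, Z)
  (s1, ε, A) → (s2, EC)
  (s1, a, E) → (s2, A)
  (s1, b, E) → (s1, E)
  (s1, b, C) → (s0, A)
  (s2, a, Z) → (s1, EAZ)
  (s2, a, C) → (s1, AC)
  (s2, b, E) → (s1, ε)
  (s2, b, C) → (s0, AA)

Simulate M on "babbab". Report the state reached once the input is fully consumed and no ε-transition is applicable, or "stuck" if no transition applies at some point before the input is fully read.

stuck

(s0, babbab, Z)
  ε-move, top Z: go to s1, push CZ → (s1, babbab, CZ)
  read b, top C: go to s0, push A → (s0, abbab, AZ)
  ε-move, top A: go to s2, push ε → (s2, abbab, Z)
  read a, top Z: go to s1, push EAZ → (s1, bbab, EAZ)
  read b, top E: go to s1, push E → (s1, bab, EAZ)
  read b, top E: go to s1, push E → (s1, ab, EAZ)
  read a, top E: go to s2, push A → (s2, b, AAZ)
No transition for (s2, b, top A); M blocks with input b remaining.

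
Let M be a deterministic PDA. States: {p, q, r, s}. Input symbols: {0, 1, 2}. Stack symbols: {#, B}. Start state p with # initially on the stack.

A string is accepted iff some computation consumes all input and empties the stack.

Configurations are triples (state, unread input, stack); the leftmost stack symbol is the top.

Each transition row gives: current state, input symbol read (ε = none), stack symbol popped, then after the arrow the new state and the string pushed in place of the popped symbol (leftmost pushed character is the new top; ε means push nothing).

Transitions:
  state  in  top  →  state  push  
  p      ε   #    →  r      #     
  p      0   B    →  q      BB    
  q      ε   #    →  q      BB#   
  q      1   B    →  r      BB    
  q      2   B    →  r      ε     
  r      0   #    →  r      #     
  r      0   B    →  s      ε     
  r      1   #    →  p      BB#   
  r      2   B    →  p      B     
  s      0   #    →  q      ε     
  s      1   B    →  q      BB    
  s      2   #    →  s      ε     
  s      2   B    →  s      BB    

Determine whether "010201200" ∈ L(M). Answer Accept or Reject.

Accept

(p, 010201200, #)
  ε-move, top #: go to r, push # → (r, 010201200, #)
  read 0, top #: go to r, push # → (r, 10201200, #)
  read 1, top #: go to p, push BB# → (p, 0201200, BB#)
  read 0, top B: go to q, push BB → (q, 201200, BBB#)
  read 2, top B: go to r, push ε → (r, 01200, BB#)
  read 0, top B: go to s, push ε → (s, 1200, B#)
  read 1, top B: go to q, push BB → (q, 200, BB#)
  read 2, top B: go to r, push ε → (r, 00, B#)
  read 0, top B: go to s, push ε → (s, 0, #)
  read 0, top #: go to q, push ε → (q, ε, ε)
All input consumed and the stack is empty.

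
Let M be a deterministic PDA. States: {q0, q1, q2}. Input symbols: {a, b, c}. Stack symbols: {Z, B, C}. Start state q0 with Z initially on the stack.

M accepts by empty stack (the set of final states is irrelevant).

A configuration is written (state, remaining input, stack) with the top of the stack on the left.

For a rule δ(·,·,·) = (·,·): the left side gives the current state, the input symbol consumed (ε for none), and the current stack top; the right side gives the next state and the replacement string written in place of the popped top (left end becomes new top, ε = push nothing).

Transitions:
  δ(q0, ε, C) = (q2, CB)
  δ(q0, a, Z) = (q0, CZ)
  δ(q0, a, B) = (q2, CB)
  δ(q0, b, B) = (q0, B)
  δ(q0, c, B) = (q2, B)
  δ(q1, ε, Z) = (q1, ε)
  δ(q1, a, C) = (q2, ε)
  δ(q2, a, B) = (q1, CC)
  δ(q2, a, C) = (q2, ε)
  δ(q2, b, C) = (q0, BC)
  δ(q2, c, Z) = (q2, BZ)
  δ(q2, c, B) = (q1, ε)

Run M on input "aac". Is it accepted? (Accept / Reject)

(q0, aac, Z) ⊢ (q0, ac, CZ) ⊢ (q2, ac, CBZ) ⊢ (q2, c, BZ) ⊢ (q1, ε, Z) ⊢ (q1, ε, ε)
All input consumed and the stack is empty.

Accept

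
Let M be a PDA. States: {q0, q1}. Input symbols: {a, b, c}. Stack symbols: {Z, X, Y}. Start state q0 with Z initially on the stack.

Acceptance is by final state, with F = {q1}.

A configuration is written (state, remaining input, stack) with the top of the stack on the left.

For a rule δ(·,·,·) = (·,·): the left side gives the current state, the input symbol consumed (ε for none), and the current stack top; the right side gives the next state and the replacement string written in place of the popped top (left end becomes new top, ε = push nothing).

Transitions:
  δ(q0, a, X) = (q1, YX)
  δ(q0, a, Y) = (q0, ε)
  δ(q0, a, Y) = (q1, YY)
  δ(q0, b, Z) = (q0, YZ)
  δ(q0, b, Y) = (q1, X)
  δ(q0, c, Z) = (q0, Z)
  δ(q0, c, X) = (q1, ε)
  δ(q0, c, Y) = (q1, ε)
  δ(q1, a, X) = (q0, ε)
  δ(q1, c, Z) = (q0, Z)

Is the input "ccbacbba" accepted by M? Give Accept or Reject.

Reject

No computation consumes all input and reaches a final state.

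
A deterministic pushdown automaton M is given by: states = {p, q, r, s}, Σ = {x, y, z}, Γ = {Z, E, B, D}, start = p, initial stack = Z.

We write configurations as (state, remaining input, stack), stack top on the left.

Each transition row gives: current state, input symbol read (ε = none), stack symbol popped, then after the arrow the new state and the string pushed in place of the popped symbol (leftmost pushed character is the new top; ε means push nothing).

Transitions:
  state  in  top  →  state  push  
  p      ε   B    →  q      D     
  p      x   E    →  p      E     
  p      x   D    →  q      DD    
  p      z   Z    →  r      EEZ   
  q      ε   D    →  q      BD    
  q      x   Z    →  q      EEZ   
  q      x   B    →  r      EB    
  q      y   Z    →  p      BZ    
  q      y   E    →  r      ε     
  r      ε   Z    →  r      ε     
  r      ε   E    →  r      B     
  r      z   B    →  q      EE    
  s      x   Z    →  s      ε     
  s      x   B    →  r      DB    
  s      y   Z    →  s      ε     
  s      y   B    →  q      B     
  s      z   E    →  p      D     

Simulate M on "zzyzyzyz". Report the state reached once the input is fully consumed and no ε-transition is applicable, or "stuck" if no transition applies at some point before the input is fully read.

q

(p, zzyzyzyz, Z) ⊢ (r, zyzyzyz, EEZ) ⊢ (r, zyzyzyz, BEZ) ⊢ (q, yzyzyz, EEEZ) ⊢ (r, zyzyz, EEZ) ⊢ (r, zyzyz, BEZ) ⊢ (q, yzyz, EEEZ) ⊢ (r, zyz, EEZ) ⊢ (r, zyz, BEZ) ⊢ (q, yz, EEEZ) ⊢ (r, z, EEZ) ⊢ (r, z, BEZ) ⊢ (q, ε, EEEZ)
All input consumed; M is in state q.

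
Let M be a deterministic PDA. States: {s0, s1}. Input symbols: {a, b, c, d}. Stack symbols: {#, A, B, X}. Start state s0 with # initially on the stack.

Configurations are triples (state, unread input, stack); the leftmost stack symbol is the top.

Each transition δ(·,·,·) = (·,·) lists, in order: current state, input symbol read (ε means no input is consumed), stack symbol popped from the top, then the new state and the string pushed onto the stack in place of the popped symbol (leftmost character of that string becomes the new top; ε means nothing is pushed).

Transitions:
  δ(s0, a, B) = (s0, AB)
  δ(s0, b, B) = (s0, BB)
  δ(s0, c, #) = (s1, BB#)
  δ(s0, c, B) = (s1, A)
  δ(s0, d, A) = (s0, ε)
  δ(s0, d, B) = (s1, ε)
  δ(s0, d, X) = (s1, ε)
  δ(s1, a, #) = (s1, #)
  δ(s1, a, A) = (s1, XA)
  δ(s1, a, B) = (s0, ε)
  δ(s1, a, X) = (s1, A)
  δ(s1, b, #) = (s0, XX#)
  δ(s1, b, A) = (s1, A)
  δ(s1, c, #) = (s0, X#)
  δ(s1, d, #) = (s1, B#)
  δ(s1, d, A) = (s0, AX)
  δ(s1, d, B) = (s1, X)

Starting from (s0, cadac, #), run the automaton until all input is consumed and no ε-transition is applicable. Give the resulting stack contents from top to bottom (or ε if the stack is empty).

(s0, cadac, #)
  read c, top #: go to s1, push BB# → (s1, adac, BB#)
  read a, top B: go to s0, push ε → (s0, dac, B#)
  read d, top B: go to s1, push ε → (s1, ac, #)
  read a, top #: go to s1, push # → (s1, c, #)
  read c, top #: go to s0, push X# → (s0, ε, X#)
All input consumed in state s0 with stack X#.

X#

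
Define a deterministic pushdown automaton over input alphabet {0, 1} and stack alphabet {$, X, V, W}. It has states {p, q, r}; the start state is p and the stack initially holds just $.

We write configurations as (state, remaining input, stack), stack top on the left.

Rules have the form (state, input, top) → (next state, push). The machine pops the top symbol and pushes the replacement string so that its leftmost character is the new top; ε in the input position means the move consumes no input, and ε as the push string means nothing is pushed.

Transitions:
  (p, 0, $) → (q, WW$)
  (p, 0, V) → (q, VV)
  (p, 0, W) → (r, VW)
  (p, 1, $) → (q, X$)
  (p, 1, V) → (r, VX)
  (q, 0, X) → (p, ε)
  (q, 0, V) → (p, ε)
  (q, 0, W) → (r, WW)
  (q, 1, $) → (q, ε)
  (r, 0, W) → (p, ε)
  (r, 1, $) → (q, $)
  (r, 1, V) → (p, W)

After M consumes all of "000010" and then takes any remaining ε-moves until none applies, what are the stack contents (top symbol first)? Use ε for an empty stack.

VWWW$

(p, 000010, $) ⊢ (q, 00010, WW$) ⊢ (r, 0010, WWW$) ⊢ (p, 010, WW$) ⊢ (r, 10, VWW$) ⊢ (p, 0, WWW$) ⊢ (r, ε, VWWW$)
All input consumed in state r with stack VWWW$.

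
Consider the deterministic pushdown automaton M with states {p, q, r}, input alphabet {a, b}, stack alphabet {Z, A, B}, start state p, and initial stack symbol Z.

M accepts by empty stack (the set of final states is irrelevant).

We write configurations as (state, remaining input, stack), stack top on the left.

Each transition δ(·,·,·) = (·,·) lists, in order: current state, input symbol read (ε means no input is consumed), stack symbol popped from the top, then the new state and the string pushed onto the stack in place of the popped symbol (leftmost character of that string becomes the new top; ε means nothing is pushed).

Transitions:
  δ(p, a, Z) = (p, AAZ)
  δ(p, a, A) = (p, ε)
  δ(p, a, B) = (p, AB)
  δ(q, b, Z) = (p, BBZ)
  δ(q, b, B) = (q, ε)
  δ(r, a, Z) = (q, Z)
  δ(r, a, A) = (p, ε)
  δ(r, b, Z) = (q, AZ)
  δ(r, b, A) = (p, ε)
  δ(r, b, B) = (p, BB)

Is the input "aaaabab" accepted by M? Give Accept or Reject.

Reject

(p, aaaabab, Z) ⊢ (p, aaabab, AAZ) ⊢ (p, aabab, AZ) ⊢ (p, abab, Z) ⊢ (p, bab, AAZ)
No transition applies at (p, bab, AAZ); input not fully consumed.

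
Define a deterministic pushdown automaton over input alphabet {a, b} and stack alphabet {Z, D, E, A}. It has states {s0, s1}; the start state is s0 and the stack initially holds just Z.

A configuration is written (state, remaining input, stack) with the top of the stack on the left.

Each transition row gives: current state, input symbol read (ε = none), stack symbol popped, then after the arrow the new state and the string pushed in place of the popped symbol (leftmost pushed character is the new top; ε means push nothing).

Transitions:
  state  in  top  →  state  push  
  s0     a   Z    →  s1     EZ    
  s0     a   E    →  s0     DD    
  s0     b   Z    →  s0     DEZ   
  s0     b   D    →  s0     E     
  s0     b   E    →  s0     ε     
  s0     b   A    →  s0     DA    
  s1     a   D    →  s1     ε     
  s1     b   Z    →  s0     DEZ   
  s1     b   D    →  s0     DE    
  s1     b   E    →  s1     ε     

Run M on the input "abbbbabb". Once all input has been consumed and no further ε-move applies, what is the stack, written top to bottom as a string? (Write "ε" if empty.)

DZ

(s0, abbbbabb, Z)
  read a, top Z: go to s1, push EZ → (s1, bbbbabb, EZ)
  read b, top E: go to s1, push ε → (s1, bbbabb, Z)
  read b, top Z: go to s0, push DEZ → (s0, bbabb, DEZ)
  read b, top D: go to s0, push E → (s0, babb, EEZ)
  read b, top E: go to s0, push ε → (s0, abb, EZ)
  read a, top E: go to s0, push DD → (s0, bb, DDZ)
  read b, top D: go to s0, push E → (s0, b, EDZ)
  read b, top E: go to s0, push ε → (s0, ε, DZ)
All input consumed in state s0 with stack DZ.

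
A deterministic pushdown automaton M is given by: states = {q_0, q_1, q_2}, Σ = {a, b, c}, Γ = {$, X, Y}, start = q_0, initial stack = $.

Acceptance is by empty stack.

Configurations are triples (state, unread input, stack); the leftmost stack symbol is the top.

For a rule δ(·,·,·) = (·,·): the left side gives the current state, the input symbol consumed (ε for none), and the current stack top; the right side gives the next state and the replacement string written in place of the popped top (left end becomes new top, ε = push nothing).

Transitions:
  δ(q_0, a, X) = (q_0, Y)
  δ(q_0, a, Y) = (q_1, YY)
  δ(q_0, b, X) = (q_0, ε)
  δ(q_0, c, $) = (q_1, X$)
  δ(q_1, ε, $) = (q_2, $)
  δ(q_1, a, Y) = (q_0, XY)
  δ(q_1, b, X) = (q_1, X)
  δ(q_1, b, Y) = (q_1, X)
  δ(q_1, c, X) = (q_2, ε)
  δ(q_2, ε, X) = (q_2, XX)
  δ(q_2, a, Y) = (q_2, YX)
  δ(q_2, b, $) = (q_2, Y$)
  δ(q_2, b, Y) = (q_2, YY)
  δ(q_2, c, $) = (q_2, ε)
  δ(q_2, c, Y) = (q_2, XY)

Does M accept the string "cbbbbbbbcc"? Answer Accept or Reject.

(q_0, cbbbbbbbcc, $)
  read c, top $: go to q_1, push X$ → (q_1, bbbbbbbcc, X$)
  read b, top X: go to q_1, push X → (q_1, bbbbbbcc, X$)
  read b, top X: go to q_1, push X → (q_1, bbbbbcc, X$)
  read b, top X: go to q_1, push X → (q_1, bbbbcc, X$)
  read b, top X: go to q_1, push X → (q_1, bbbcc, X$)
  read b, top X: go to q_1, push X → (q_1, bbcc, X$)
  read b, top X: go to q_1, push X → (q_1, bcc, X$)
  read b, top X: go to q_1, push X → (q_1, cc, X$)
  read c, top X: go to q_2, push ε → (q_2, c, $)
  read c, top $: go to q_2, push ε → (q_2, ε, ε)
All input consumed and the stack is empty.

Accept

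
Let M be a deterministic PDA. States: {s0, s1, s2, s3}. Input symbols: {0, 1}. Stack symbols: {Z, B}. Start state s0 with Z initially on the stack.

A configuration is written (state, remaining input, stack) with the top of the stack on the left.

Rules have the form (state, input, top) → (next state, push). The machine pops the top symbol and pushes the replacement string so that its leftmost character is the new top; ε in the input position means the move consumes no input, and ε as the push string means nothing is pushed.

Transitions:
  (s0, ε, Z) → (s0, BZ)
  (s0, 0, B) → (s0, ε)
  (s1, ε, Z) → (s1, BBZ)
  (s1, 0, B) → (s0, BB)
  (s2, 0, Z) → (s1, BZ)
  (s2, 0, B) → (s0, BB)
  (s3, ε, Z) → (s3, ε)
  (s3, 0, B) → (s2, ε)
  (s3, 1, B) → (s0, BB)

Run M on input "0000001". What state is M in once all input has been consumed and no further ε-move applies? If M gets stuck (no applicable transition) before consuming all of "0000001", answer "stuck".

stuck

(s0, 0000001, Z) ⊢ (s0, 0000001, BZ) ⊢ (s0, 000001, Z) ⊢ (s0, 000001, BZ) ⊢ (s0, 00001, Z) ⊢ (s0, 00001, BZ) ⊢ (s0, 0001, Z) ⊢ (s0, 0001, BZ) ⊢ (s0, 001, Z) ⊢ (s0, 001, BZ) ⊢ (s0, 01, Z) ⊢ (s0, 01, BZ) ⊢ (s0, 1, Z) ⊢ (s0, 1, BZ)
No transition for (s0, 1, top B); M blocks with input 1 remaining.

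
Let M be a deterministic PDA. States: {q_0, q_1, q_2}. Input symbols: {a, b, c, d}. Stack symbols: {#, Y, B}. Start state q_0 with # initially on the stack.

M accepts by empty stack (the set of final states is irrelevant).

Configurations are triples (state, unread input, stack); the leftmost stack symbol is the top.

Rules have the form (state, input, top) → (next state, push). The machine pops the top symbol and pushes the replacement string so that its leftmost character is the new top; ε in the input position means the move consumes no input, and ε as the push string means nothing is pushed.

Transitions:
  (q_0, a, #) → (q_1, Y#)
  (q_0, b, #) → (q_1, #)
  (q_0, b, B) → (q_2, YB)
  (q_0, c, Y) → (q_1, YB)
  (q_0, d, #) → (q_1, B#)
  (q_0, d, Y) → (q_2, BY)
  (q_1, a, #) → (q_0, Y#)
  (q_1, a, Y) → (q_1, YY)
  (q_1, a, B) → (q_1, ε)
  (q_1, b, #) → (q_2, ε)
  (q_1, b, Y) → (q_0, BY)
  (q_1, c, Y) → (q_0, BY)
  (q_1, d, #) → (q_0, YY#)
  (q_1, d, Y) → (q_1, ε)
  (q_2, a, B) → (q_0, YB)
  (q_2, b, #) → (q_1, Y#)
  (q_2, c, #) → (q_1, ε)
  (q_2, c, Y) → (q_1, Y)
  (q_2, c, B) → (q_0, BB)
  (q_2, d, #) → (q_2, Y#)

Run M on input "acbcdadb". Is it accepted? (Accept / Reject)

Accept

(q_0, acbcdadb, #) ⊢ (q_1, cbcdadb, Y#) ⊢ (q_0, bcdadb, BY#) ⊢ (q_2, cdadb, YBY#) ⊢ (q_1, dadb, YBY#) ⊢ (q_1, adb, BY#) ⊢ (q_1, db, Y#) ⊢ (q_1, b, #) ⊢ (q_2, ε, ε)
All input consumed and the stack is empty.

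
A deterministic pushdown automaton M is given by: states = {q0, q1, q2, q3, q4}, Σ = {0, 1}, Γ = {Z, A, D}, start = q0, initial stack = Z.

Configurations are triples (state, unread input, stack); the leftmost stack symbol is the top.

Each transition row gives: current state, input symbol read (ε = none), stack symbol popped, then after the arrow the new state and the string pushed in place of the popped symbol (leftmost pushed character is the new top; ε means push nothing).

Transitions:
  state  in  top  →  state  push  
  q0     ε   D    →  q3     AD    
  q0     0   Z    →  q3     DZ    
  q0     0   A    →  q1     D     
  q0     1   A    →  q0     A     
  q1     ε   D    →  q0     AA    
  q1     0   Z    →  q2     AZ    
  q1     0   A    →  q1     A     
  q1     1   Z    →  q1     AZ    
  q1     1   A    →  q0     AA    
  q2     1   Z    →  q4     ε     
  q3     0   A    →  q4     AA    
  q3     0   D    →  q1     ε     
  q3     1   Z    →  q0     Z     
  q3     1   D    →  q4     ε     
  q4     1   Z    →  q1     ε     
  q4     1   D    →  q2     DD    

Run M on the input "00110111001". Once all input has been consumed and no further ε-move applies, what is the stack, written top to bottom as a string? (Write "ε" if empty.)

AAAAAZ

(q0, 00110111001, Z)
  read 0, top Z: go to q3, push DZ → (q3, 0110111001, DZ)
  read 0, top D: go to q1, push ε → (q1, 110111001, Z)
  read 1, top Z: go to q1, push AZ → (q1, 10111001, AZ)
  read 1, top A: go to q0, push AA → (q0, 0111001, AAZ)
  read 0, top A: go to q1, push D → (q1, 111001, DAZ)
  ε-move, top D: go to q0, push AA → (q0, 111001, AAAZ)
  read 1, top A: go to q0, push A → (q0, 11001, AAAZ)
  read 1, top A: go to q0, push A → (q0, 1001, AAAZ)
  read 1, top A: go to q0, push A → (q0, 001, AAAZ)
  read 0, top A: go to q1, push D → (q1, 01, DAAZ)
  ε-move, top D: go to q0, push AA → (q0, 01, AAAAZ)
  read 0, top A: go to q1, push D → (q1, 1, DAAAZ)
  ε-move, top D: go to q0, push AA → (q0, 1, AAAAAZ)
  read 1, top A: go to q0, push A → (q0, ε, AAAAAZ)
All input consumed in state q0 with stack AAAAAZ.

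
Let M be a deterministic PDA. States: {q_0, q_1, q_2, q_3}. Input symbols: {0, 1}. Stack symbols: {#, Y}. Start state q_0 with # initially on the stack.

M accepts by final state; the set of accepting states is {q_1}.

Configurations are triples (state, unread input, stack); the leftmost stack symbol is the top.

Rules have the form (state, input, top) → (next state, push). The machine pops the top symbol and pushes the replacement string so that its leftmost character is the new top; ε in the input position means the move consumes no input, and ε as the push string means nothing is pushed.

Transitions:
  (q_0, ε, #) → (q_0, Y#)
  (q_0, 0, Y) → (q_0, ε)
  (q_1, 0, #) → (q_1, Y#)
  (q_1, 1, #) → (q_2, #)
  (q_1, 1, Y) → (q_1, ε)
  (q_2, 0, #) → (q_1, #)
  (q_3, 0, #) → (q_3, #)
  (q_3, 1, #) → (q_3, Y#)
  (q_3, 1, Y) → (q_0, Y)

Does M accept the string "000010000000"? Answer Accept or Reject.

Reject

(q_0, 000010000000, #)
  ε-move, top #: go to q_0, push Y# → (q_0, 000010000000, Y#)
  read 0, top Y: go to q_0, push ε → (q_0, 00010000000, #)
  ε-move, top #: go to q_0, push Y# → (q_0, 00010000000, Y#)
  read 0, top Y: go to q_0, push ε → (q_0, 0010000000, #)
  ε-move, top #: go to q_0, push Y# → (q_0, 0010000000, Y#)
  read 0, top Y: go to q_0, push ε → (q_0, 010000000, #)
  ε-move, top #: go to q_0, push Y# → (q_0, 010000000, Y#)
  read 0, top Y: go to q_0, push ε → (q_0, 10000000, #)
  ε-move, top #: go to q_0, push Y# → (q_0, 10000000, Y#)
No transition applies at (q_0, 10000000, Y#); input not fully consumed.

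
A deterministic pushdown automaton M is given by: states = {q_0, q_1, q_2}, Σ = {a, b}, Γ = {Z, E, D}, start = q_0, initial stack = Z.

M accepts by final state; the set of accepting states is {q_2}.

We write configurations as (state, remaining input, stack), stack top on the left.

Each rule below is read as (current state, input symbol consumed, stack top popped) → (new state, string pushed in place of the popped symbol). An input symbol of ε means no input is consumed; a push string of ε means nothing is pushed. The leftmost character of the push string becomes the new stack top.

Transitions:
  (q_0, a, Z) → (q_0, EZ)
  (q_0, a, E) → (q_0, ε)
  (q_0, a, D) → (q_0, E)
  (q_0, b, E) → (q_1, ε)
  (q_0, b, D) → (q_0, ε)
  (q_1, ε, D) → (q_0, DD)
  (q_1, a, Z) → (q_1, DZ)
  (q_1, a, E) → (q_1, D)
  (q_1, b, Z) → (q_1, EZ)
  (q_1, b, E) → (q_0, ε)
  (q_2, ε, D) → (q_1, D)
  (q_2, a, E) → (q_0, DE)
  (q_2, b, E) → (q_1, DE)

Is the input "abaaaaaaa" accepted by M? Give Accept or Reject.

(q_0, abaaaaaaa, Z)
  read a, top Z: go to q_0, push EZ → (q_0, baaaaaaa, EZ)
  read b, top E: go to q_1, push ε → (q_1, aaaaaaa, Z)
  read a, top Z: go to q_1, push DZ → (q_1, aaaaaa, DZ)
  ε-move, top D: go to q_0, push DD → (q_0, aaaaaa, DDZ)
  read a, top D: go to q_0, push E → (q_0, aaaaa, EDZ)
  read a, top E: go to q_0, push ε → (q_0, aaaa, DZ)
  read a, top D: go to q_0, push E → (q_0, aaa, EZ)
  read a, top E: go to q_0, push ε → (q_0, aa, Z)
  read a, top Z: go to q_0, push EZ → (q_0, a, EZ)
  read a, top E: go to q_0, push ε → (q_0, ε, Z)
All input consumed; state q_0 ∉ F and no further ε-move applies.

Reject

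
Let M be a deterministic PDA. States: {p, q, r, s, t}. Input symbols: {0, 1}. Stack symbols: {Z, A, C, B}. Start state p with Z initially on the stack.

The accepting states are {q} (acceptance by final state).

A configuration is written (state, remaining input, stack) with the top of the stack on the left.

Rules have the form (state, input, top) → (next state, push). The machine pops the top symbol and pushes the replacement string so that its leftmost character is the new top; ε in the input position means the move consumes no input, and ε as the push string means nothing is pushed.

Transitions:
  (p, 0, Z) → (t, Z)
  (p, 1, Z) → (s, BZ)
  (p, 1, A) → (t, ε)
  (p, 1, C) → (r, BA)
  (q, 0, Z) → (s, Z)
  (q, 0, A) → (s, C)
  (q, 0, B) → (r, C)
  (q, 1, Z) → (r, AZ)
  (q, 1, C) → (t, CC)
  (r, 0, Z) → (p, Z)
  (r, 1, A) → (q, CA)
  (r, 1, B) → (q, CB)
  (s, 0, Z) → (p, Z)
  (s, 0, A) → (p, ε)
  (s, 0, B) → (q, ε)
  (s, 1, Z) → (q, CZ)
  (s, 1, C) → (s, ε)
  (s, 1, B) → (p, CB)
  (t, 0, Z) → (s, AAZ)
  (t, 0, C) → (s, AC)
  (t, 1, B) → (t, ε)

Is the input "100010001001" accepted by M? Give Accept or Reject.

(p, 100010001001, Z)
  read 1, top Z: go to s, push BZ → (s, 00010001001, BZ)
  read 0, top B: go to q, push ε → (q, 0010001001, Z)
  read 0, top Z: go to s, push Z → (s, 010001001, Z)
  read 0, top Z: go to p, push Z → (p, 10001001, Z)
  read 1, top Z: go to s, push BZ → (s, 0001001, BZ)
  read 0, top B: go to q, push ε → (q, 001001, Z)
  read 0, top Z: go to s, push Z → (s, 01001, Z)
  read 0, top Z: go to p, push Z → (p, 1001, Z)
  read 1, top Z: go to s, push BZ → (s, 001, BZ)
  read 0, top B: go to q, push ε → (q, 01, Z)
  read 0, top Z: go to s, push Z → (s, 1, Z)
  read 1, top Z: go to q, push CZ → (q, ε, CZ)
All input consumed; state q ∈ F.

Accept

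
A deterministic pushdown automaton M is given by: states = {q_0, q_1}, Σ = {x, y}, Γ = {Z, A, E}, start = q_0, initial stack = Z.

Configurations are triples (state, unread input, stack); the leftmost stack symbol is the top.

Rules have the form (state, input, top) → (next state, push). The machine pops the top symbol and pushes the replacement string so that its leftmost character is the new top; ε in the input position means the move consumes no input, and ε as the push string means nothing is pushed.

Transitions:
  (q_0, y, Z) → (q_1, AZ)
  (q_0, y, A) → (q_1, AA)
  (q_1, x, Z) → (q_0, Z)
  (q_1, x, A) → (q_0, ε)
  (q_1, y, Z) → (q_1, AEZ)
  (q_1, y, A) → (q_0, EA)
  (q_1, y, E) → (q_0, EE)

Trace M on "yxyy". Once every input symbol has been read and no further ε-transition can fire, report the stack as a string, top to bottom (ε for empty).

EAZ

(q_0, yxyy, Z)
  read y, top Z: go to q_1, push AZ → (q_1, xyy, AZ)
  read x, top A: go to q_0, push ε → (q_0, yy, Z)
  read y, top Z: go to q_1, push AZ → (q_1, y, AZ)
  read y, top A: go to q_0, push EA → (q_0, ε, EAZ)
All input consumed in state q_0 with stack EAZ.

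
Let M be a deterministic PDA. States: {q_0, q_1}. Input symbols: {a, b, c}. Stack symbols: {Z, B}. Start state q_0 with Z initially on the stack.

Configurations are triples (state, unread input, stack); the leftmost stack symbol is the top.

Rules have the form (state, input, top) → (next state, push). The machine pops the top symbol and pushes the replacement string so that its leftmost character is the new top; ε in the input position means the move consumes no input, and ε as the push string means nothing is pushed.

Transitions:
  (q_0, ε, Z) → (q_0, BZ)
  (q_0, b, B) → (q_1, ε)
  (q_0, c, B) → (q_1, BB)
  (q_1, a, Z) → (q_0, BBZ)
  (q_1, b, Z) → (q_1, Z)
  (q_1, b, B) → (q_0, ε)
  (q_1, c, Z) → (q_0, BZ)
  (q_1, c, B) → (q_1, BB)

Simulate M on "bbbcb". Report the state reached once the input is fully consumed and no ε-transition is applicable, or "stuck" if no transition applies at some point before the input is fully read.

q_1

(q_0, bbbcb, Z) ⊢ (q_0, bbbcb, BZ) ⊢ (q_1, bbcb, Z) ⊢ (q_1, bcb, Z) ⊢ (q_1, cb, Z) ⊢ (q_0, b, BZ) ⊢ (q_1, ε, Z)
All input consumed; M is in state q_1.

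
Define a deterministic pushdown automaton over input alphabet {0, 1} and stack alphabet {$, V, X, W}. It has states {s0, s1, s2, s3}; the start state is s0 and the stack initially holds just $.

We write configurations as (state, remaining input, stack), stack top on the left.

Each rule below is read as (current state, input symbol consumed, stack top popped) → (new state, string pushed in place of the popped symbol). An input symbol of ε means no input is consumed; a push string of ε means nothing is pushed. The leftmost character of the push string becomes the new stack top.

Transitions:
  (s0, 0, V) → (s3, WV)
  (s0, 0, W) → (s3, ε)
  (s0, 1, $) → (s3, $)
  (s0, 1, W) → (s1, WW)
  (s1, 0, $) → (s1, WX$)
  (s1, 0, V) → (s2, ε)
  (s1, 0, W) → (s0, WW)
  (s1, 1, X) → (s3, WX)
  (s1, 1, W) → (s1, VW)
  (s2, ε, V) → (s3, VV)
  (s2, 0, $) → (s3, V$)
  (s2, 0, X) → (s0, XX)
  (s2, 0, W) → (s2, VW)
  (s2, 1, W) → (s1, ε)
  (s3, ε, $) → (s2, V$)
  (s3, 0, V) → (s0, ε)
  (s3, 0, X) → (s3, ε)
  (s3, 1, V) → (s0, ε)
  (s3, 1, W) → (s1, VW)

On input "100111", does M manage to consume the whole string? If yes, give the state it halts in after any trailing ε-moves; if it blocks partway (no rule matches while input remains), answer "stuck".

(s0, 100111, $) ⊢ (s3, 00111, $) ⊢ (s2, 00111, V$) ⊢ (s3, 00111, VV$) ⊢ (s0, 0111, V$) ⊢ (s3, 111, WV$) ⊢ (s1, 11, VWV$)
No transition for (s1, 1, top V); M blocks with input 11 remaining.

stuck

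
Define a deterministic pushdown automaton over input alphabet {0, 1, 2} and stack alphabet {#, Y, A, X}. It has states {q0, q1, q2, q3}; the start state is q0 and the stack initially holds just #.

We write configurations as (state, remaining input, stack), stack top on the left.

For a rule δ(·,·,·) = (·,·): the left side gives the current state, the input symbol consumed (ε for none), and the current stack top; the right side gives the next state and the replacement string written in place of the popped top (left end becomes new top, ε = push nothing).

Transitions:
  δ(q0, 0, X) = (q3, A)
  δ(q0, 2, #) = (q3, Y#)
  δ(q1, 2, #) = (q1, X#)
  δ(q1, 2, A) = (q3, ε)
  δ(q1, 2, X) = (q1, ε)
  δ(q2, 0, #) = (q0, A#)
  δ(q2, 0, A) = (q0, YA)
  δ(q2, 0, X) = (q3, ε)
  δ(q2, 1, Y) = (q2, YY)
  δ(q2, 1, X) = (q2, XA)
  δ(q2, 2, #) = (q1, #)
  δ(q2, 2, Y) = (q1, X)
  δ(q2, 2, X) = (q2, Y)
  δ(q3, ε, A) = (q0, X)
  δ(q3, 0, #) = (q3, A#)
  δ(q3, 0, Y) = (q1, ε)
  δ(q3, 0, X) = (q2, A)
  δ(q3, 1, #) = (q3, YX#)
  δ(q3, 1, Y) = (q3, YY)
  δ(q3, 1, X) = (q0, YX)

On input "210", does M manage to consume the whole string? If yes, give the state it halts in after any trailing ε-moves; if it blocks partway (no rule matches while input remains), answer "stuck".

q1

(q0, 210, #) ⊢ (q3, 10, Y#) ⊢ (q3, 0, YY#) ⊢ (q1, ε, Y#)
All input consumed; M is in state q1.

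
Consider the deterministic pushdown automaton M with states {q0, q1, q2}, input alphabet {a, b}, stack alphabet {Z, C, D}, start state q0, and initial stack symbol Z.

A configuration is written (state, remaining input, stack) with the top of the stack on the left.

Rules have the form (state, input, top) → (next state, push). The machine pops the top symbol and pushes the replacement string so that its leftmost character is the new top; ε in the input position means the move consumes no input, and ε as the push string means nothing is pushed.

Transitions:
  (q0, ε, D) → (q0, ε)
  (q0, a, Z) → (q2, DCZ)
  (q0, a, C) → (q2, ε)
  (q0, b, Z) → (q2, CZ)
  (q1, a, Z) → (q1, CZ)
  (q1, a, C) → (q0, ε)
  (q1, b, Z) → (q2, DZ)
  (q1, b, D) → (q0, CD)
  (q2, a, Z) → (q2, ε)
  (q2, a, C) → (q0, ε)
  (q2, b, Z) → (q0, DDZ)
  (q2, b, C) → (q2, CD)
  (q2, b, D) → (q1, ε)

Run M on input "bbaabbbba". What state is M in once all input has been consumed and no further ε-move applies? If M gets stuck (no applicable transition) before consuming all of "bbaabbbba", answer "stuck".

(q0, bbaabbbba, Z) ⊢ (q2, baabbbba, CZ) ⊢ (q2, aabbbba, CDZ) ⊢ (q0, abbbba, DZ) ⊢ (q0, abbbba, Z) ⊢ (q2, bbbba, DCZ) ⊢ (q1, bbba, CZ)
No transition for (q1, b, top C); M blocks with input bbba remaining.

stuck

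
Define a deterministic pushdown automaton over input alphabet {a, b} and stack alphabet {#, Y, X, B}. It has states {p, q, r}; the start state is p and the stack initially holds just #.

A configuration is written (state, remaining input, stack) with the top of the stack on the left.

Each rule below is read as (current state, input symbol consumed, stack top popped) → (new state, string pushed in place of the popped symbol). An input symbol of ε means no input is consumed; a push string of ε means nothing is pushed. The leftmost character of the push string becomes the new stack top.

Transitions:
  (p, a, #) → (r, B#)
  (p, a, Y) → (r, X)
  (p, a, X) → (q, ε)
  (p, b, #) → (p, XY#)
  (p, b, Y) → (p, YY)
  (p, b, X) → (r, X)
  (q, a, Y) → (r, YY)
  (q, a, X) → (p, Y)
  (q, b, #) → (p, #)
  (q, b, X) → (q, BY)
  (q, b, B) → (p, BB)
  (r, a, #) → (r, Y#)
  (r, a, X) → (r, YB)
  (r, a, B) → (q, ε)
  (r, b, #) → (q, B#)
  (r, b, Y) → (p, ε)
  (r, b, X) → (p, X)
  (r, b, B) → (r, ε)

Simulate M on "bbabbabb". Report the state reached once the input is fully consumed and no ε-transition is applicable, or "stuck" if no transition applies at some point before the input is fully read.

(p, bbabbabb, #)
  read b, top #: go to p, push XY# → (p, babbabb, XY#)
  read b, top X: go to r, push X → (r, abbabb, XY#)
  read a, top X: go to r, push YB → (r, bbabb, YBY#)
  read b, top Y: go to p, push ε → (p, babb, BY#)
No transition for (p, b, top B); M blocks with input babb remaining.

stuck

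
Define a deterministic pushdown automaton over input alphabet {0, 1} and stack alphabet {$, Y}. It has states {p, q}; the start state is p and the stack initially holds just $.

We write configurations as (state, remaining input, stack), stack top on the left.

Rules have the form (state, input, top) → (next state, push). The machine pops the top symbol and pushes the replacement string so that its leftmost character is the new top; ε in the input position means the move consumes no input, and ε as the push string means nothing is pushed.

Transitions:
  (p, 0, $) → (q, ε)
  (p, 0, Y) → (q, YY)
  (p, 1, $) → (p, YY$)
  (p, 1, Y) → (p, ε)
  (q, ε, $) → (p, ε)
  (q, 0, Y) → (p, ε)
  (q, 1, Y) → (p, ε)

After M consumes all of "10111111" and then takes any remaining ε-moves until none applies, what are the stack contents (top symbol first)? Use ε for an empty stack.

(p, 10111111, $) ⊢ (p, 0111111, YY$) ⊢ (q, 111111, YYY$) ⊢ (p, 11111, YY$) ⊢ (p, 1111, Y$) ⊢ (p, 111, $) ⊢ (p, 11, YY$) ⊢ (p, 1, Y$) ⊢ (p, ε, $)
All input consumed in state p with stack $.

$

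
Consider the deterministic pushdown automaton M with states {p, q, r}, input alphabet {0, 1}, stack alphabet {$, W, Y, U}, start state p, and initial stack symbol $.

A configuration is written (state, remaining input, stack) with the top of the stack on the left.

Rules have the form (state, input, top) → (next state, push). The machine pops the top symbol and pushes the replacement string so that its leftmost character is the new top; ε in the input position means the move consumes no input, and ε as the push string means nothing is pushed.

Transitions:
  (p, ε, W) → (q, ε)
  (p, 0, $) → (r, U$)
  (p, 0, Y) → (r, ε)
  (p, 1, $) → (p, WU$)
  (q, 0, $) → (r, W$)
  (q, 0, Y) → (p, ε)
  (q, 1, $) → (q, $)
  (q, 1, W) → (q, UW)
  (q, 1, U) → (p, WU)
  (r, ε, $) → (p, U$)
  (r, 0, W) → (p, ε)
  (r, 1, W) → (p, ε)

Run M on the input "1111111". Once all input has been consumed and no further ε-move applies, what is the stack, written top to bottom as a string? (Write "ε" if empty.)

(p, 1111111, $) ⊢ (p, 111111, WU$) ⊢ (q, 111111, U$) ⊢ (p, 11111, WU$) ⊢ (q, 11111, U$) ⊢ (p, 1111, WU$) ⊢ (q, 1111, U$) ⊢ (p, 111, WU$) ⊢ (q, 111, U$) ⊢ (p, 11, WU$) ⊢ (q, 11, U$) ⊢ (p, 1, WU$) ⊢ (q, 1, U$) ⊢ (p, ε, WU$) ⊢ (q, ε, U$)
All input consumed in state q with stack U$.

U$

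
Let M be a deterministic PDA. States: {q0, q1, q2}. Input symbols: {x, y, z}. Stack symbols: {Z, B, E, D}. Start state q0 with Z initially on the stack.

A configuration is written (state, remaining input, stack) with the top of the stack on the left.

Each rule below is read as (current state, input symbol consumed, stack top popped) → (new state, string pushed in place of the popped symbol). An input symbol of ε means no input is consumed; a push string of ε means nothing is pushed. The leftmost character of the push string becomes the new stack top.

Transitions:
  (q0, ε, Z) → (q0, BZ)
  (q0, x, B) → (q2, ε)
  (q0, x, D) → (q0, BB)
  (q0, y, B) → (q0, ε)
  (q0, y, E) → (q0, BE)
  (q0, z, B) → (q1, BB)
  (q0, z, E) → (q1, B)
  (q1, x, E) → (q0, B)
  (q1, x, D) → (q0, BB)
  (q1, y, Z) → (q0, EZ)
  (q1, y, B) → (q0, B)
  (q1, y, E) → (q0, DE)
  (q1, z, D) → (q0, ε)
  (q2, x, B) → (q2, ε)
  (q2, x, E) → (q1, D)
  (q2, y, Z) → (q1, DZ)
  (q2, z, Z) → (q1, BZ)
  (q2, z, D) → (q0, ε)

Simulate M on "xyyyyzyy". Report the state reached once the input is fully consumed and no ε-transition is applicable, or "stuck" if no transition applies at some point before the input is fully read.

stuck

(q0, xyyyyzyy, Z)
  ε-move, top Z: go to q0, push BZ → (q0, xyyyyzyy, BZ)
  read x, top B: go to q2, push ε → (q2, yyyyzyy, Z)
  read y, top Z: go to q1, push DZ → (q1, yyyzyy, DZ)
No transition for (q1, y, top D); M blocks with input yyyzyy remaining.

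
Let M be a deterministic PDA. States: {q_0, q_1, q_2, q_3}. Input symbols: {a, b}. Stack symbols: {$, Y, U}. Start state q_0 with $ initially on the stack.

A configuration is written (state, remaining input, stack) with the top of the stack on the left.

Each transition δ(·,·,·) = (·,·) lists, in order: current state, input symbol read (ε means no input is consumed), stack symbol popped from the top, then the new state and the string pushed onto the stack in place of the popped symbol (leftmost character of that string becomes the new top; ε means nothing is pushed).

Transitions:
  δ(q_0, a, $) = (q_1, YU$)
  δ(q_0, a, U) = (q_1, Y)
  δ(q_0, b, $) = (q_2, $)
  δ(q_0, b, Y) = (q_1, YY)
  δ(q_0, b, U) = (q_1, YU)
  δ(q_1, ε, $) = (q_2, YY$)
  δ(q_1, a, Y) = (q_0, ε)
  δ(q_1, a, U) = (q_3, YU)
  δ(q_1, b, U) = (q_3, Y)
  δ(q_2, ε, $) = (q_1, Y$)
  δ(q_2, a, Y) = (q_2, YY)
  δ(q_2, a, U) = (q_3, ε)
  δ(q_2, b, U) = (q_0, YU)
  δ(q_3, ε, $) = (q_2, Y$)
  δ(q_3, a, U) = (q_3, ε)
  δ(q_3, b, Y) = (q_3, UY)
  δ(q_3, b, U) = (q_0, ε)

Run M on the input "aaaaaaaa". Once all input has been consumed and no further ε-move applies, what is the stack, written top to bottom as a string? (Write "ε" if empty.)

(q_0, aaaaaaaa, $) ⊢ (q_1, aaaaaaa, YU$) ⊢ (q_0, aaaaaa, U$) ⊢ (q_1, aaaaa, Y$) ⊢ (q_0, aaaa, $) ⊢ (q_1, aaa, YU$) ⊢ (q_0, aa, U$) ⊢ (q_1, a, Y$) ⊢ (q_0, ε, $)
All input consumed in state q_0 with stack $.

$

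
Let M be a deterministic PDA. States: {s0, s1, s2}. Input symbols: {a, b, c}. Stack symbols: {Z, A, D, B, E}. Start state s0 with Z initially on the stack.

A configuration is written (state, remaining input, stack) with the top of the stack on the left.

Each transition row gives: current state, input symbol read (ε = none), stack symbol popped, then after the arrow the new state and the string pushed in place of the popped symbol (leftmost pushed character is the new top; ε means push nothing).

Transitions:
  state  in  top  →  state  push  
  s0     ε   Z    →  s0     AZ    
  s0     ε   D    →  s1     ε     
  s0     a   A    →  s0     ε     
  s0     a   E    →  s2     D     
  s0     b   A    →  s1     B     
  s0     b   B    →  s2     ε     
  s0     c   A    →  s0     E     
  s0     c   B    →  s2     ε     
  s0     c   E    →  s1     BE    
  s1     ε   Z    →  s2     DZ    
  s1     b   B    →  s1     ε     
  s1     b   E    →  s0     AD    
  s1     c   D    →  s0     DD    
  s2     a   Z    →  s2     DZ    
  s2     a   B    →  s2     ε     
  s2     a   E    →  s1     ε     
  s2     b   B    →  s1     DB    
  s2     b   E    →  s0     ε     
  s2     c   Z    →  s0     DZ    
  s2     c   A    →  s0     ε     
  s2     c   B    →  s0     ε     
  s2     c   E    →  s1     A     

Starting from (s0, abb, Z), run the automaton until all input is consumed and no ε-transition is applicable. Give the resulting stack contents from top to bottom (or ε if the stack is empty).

DZ

(s0, abb, Z)
  ε-move, top Z: go to s0, push AZ → (s0, abb, AZ)
  read a, top A: go to s0, push ε → (s0, bb, Z)
  ε-move, top Z: go to s0, push AZ → (s0, bb, AZ)
  read b, top A: go to s1, push B → (s1, b, BZ)
  read b, top B: go to s1, push ε → (s1, ε, Z)
  ε-move, top Z: go to s2, push DZ → (s2, ε, DZ)
All input consumed in state s2 with stack DZ.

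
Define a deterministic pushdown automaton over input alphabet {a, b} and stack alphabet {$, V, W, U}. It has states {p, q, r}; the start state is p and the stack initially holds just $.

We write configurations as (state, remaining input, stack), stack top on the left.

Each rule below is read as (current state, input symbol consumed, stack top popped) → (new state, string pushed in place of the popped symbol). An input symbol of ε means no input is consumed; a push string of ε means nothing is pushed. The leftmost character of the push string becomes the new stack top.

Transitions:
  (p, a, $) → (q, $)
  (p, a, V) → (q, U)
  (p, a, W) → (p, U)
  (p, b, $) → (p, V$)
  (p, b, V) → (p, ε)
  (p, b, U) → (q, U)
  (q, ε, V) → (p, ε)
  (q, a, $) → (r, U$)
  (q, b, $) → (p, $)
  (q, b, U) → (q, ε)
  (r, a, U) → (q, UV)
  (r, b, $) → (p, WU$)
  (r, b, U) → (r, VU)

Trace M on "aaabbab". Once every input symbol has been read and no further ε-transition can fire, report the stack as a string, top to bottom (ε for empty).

$

(p, aaabbab, $) ⊢ (q, aabbab, $) ⊢ (r, abbab, U$) ⊢ (q, bbab, UV$) ⊢ (q, bab, V$) ⊢ (p, bab, $) ⊢ (p, ab, V$) ⊢ (q, b, U$) ⊢ (q, ε, $)
All input consumed in state q with stack $.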